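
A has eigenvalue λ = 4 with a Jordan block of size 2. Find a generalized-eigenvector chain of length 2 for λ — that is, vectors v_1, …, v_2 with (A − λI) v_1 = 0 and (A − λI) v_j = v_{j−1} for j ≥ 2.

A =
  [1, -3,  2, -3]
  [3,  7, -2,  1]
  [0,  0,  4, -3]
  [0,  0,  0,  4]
A Jordan chain for λ = 4 of length 2:
v_1 = (-3, 3, 0, 0)ᵀ
v_2 = (1, 0, 0, 0)ᵀ

Let N = A − (4)·I. We want v_2 with N^2 v_2 = 0 but N^1 v_2 ≠ 0; then v_{j-1} := N · v_j for j = 2, …, 2.

Pick v_2 = (1, 0, 0, 0)ᵀ.
Then v_1 = N · v_2 = (-3, 3, 0, 0)ᵀ.

Sanity check: (A − (4)·I) v_1 = (0, 0, 0, 0)ᵀ = 0. ✓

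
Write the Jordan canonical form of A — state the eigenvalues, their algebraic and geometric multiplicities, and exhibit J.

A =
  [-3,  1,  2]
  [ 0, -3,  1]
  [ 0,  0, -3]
J_3(-3)

The characteristic polynomial is
  det(x·I − A) = x^3 + 9*x^2 + 27*x + 27 = (x + 3)^3

Eigenvalues and multiplicities (the geometric multiplicity of λ is n − rank(A − λI), which equals the number of Jordan blocks for λ):
  λ = -3: algebraic multiplicity = 3, geometric multiplicity = 1

Determining the block sizes for each eigenvalue:
  λ = -3: one block (gm = 1), so the single block has size am = 3 → block sizes [3]

Assembling the blocks gives a Jordan form
J =
  [-3,  1,  0]
  [ 0, -3,  1]
  [ 0,  0, -3]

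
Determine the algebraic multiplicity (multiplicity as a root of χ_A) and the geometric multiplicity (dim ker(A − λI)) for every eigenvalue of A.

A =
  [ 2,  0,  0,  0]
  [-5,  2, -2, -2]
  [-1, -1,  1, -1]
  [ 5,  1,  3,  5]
λ = 2: alg = 3, geom = 1; λ = 4: alg = 1, geom = 1

Step 1 — factor the characteristic polynomial to read off the algebraic multiplicities:
  χ_A(x) = (x - 4)*(x - 2)^3

Step 2 — compute geometric multiplicities via the rank-nullity identity g(λ) = n − rank(A − λI):
  rank(A − (2)·I) = 3, so dim ker(A − (2)·I) = n − 3 = 1
  rank(A − (4)·I) = 3, so dim ker(A − (4)·I) = n − 3 = 1

Summary:
  λ = 2: algebraic multiplicity = 3, geometric multiplicity = 1
  λ = 4: algebraic multiplicity = 1, geometric multiplicity = 1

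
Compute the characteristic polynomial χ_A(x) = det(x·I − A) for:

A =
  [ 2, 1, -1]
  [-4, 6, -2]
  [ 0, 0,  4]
x^3 - 12*x^2 + 48*x - 64

Expanding det(x·I − A) (e.g. by cofactor expansion or by noting that A is similar to its Jordan form J, which has the same characteristic polynomial as A) gives
  χ_A(x) = x^3 - 12*x^2 + 48*x - 64
which factors as (x - 4)^3. The eigenvalues (with algebraic multiplicities) are λ = 4 with multiplicity 3.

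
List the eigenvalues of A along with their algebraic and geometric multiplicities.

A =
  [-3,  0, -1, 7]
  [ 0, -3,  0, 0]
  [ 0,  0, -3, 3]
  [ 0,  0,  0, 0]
λ = -3: alg = 3, geom = 2; λ = 0: alg = 1, geom = 1

Step 1 — factor the characteristic polynomial to read off the algebraic multiplicities:
  χ_A(x) = x*(x + 3)^3

Step 2 — compute geometric multiplicities via the rank-nullity identity g(λ) = n − rank(A − λI):
  rank(A − (-3)·I) = 2, so dim ker(A − (-3)·I) = n − 2 = 2
  rank(A − (0)·I) = 3, so dim ker(A − (0)·I) = n − 3 = 1

Summary:
  λ = -3: algebraic multiplicity = 3, geometric multiplicity = 2
  λ = 0: algebraic multiplicity = 1, geometric multiplicity = 1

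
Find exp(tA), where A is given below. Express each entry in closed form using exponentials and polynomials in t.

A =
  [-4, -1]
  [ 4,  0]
e^{tA} =
  [-2*t*exp(-2*t) + exp(-2*t), -t*exp(-2*t)]
  [4*t*exp(-2*t), 2*t*exp(-2*t) + exp(-2*t)]

Strategy: write A = P · J · P⁻¹ where J is a Jordan canonical form, so e^{tA} = P · e^{tJ} · P⁻¹, and e^{tJ} can be computed block-by-block.

A has Jordan form
J =
  [-2,  1]
  [ 0, -2]
(up to reordering of blocks).

Per-block formulas:
  For a 2×2 Jordan block J_2(-2): exp(t · J_2(-2)) = e^(-2t)·(I + t·N), where N is the 2×2 nilpotent shift.

After assembling e^{tJ} and conjugating by P, we get:

e^{tA} =
  [-2*t*exp(-2*t) + exp(-2*t), -t*exp(-2*t)]
  [4*t*exp(-2*t), 2*t*exp(-2*t) + exp(-2*t)]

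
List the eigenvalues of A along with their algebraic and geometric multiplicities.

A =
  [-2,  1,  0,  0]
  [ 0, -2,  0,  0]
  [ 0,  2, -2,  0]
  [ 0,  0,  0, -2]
λ = -2: alg = 4, geom = 3

Step 1 — factor the characteristic polynomial to read off the algebraic multiplicities:
  χ_A(x) = (x + 2)^4

Step 2 — compute geometric multiplicities via the rank-nullity identity g(λ) = n − rank(A − λI):
  rank(A − (-2)·I) = 1, so dim ker(A − (-2)·I) = n − 1 = 3

Summary:
  λ = -2: algebraic multiplicity = 4, geometric multiplicity = 3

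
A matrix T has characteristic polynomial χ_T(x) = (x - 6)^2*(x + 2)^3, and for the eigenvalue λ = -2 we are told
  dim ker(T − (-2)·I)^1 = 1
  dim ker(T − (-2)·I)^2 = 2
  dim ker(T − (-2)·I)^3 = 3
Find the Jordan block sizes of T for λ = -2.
Block sizes for λ = -2: [3]

From the dimensions of kernels of powers, the number of Jordan blocks of size at least j is d_j − d_{j−1} where d_j = dim ker(N^j) (with d_0 = 0). Computing the differences gives [1, 1, 1].
The number of blocks of size exactly k is (#blocks of size ≥ k) − (#blocks of size ≥ k + 1), so the partition is: 1 block(s) of size 3.
In nonincreasing order the block sizes are [3].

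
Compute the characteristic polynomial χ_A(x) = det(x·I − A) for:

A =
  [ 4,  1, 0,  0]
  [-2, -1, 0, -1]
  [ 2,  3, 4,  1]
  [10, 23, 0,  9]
x^4 - 16*x^3 + 96*x^2 - 256*x + 256

Expanding det(x·I − A) (e.g. by cofactor expansion or by noting that A is similar to its Jordan form J, which has the same characteristic polynomial as A) gives
  χ_A(x) = x^4 - 16*x^3 + 96*x^2 - 256*x + 256
which factors as (x - 4)^4. The eigenvalues (with algebraic multiplicities) are λ = 4 with multiplicity 4.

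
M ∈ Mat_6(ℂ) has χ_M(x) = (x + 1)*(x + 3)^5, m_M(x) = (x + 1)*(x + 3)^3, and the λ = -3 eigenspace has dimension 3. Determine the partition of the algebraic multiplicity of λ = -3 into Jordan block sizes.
Block sizes for λ = -3: [3, 1, 1]

Step 1 — from the characteristic polynomial, algebraic multiplicity of λ = -3 is 5. From dim ker(M − (-3)·I) = 3, there are exactly 3 Jordan blocks for λ = -3.
Step 2 — from the minimal polynomial, the factor (x + 3)^3 tells us the largest block for λ = -3 has size 3.
Step 3 — with total size 5, 3 blocks, and largest block 3, the block sizes (in nonincreasing order) are [3, 1, 1].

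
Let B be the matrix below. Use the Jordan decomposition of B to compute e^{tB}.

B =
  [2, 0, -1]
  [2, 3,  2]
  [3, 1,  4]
e^{tB} =
  [-t^2*exp(3*t) - t*exp(3*t) + exp(3*t), -t^2*exp(3*t)/2, -t*exp(3*t)]
  [2*t^2*exp(3*t) + 2*t*exp(3*t), t^2*exp(3*t) + exp(3*t), 2*t*exp(3*t)]
  [t^2*exp(3*t) + 3*t*exp(3*t), t^2*exp(3*t)/2 + t*exp(3*t), t*exp(3*t) + exp(3*t)]

Strategy: write B = P · J · P⁻¹ where J is a Jordan canonical form, so e^{tB} = P · e^{tJ} · P⁻¹, and e^{tJ} can be computed block-by-block.

B has Jordan form
J =
  [3, 1, 0]
  [0, 3, 1]
  [0, 0, 3]
(up to reordering of blocks).

Per-block formulas:
  For a 3×3 Jordan block J_3(3): exp(t · J_3(3)) = e^(3t)·(I + t·N + (t^2/2)·N^2), where N is the 3×3 nilpotent shift.

After assembling e^{tJ} and conjugating by P, we get:

e^{tB} =
  [-t^2*exp(3*t) - t*exp(3*t) + exp(3*t), -t^2*exp(3*t)/2, -t*exp(3*t)]
  [2*t^2*exp(3*t) + 2*t*exp(3*t), t^2*exp(3*t) + exp(3*t), 2*t*exp(3*t)]
  [t^2*exp(3*t) + 3*t*exp(3*t), t^2*exp(3*t)/2 + t*exp(3*t), t*exp(3*t) + exp(3*t)]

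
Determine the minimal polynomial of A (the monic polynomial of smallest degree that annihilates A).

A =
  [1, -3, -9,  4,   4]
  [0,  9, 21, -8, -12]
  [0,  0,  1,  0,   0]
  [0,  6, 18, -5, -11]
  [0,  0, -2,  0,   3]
x^5 - 9*x^4 + 30*x^3 - 46*x^2 + 33*x - 9

The characteristic polynomial is χ_A(x) = (x - 3)^2*(x - 1)^3, so the eigenvalues are known. The minimal polynomial is
  m_A(x) = Π_λ (x − λ)^{k_λ}
where k_λ is the size of the *largest* Jordan block for λ (equivalently, the smallest k with (A − λI)^k v = 0 for every generalised eigenvector v of λ).

  λ = 1: largest Jordan block has size 3, contributing (x − 1)^3
  λ = 3: largest Jordan block has size 2, contributing (x − 3)^2

So m_A(x) = (x - 3)^2*(x - 1)^3 = x^5 - 9*x^4 + 30*x^3 - 46*x^2 + 33*x - 9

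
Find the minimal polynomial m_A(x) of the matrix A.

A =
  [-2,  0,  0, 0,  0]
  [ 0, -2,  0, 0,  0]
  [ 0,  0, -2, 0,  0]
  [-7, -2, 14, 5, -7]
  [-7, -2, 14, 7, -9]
x^2 + 4*x + 4

The characteristic polynomial is χ_A(x) = (x + 2)^5, so the eigenvalues are known. The minimal polynomial is
  m_A(x) = Π_λ (x − λ)^{k_λ}
where k_λ is the size of the *largest* Jordan block for λ (equivalently, the smallest k with (A − λI)^k v = 0 for every generalised eigenvector v of λ).

  λ = -2: largest Jordan block has size 2, contributing (x + 2)^2

So m_A(x) = (x + 2)^2 = x^2 + 4*x + 4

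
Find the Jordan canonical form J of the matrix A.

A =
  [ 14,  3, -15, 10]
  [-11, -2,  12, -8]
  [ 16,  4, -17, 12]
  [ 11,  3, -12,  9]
J_3(1) ⊕ J_1(1)

The characteristic polynomial is
  det(x·I − A) = x^4 - 4*x^3 + 6*x^2 - 4*x + 1 = (x - 1)^4

Eigenvalues and multiplicities (the geometric multiplicity of λ is n − rank(A − λI), which equals the number of Jordan blocks for λ):
  λ = 1: algebraic multiplicity = 4, geometric multiplicity = 2

Determining the block sizes for each eigenvalue:
  λ = 1: with am = 4 and gm = 2, the partition is not yet determined (e.g. several partitions of 4 into 2 parts exist). Let N = A − (1)·I. Computing rank(N^1) = 2, rank(N^2) = 1, rank(N^3) = 0; the number of blocks of size ≥ j is rank(N^{j−1}) − rank(N^j), giving [2, 1, 1]. So we have 1 block(s) of size 3, 1 block(s) of size 1 → block sizes [3, 1]

Assembling the blocks gives a Jordan form
J =
  [1, 1, 0, 0]
  [0, 1, 1, 0]
  [0, 0, 1, 0]
  [0, 0, 0, 1]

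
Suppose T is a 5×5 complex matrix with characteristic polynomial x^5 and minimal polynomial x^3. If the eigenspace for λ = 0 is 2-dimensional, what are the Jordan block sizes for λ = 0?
Block sizes for λ = 0: [3, 2]

Step 1 — from the characteristic polynomial, algebraic multiplicity of λ = 0 is 5. From dim ker(T − (0)·I) = 2, there are exactly 2 Jordan blocks for λ = 0.
Step 2 — from the minimal polynomial, the factor (x − 0)^3 tells us the largest block for λ = 0 has size 3.
Step 3 — with total size 5, 2 blocks, and largest block 3, the block sizes (in nonincreasing order) are [3, 2].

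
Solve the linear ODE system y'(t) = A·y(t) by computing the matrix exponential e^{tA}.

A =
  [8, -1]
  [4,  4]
e^{tA} =
  [2*t*exp(6*t) + exp(6*t), -t*exp(6*t)]
  [4*t*exp(6*t), -2*t*exp(6*t) + exp(6*t)]

Strategy: write A = P · J · P⁻¹ where J is a Jordan canonical form, so e^{tA} = P · e^{tJ} · P⁻¹, and e^{tJ} can be computed block-by-block.

A has Jordan form
J =
  [6, 1]
  [0, 6]
(up to reordering of blocks).

Per-block formulas:
  For a 2×2 Jordan block J_2(6): exp(t · J_2(6)) = e^(6t)·(I + t·N), where N is the 2×2 nilpotent shift.

After assembling e^{tJ} and conjugating by P, we get:

e^{tA} =
  [2*t*exp(6*t) + exp(6*t), -t*exp(6*t)]
  [4*t*exp(6*t), -2*t*exp(6*t) + exp(6*t)]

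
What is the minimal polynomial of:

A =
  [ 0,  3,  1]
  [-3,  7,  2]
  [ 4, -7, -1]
x^3 - 6*x^2 + 12*x - 8

The characteristic polynomial is χ_A(x) = (x - 2)^3, so the eigenvalues are known. The minimal polynomial is
  m_A(x) = Π_λ (x − λ)^{k_λ}
where k_λ is the size of the *largest* Jordan block for λ (equivalently, the smallest k with (A − λI)^k v = 0 for every generalised eigenvector v of λ).

  λ = 2: largest Jordan block has size 3, contributing (x − 2)^3

So m_A(x) = (x - 2)^3 = x^3 - 6*x^2 + 12*x - 8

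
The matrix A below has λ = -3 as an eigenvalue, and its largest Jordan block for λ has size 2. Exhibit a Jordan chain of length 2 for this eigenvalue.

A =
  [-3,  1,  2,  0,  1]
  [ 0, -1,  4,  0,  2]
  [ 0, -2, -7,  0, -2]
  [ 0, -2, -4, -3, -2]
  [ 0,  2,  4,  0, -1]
A Jordan chain for λ = -3 of length 2:
v_1 = (1, 2, -2, -2, 2)ᵀ
v_2 = (0, 1, 0, 0, 0)ᵀ

Let N = A − (-3)·I. We want v_2 with N^2 v_2 = 0 but N^1 v_2 ≠ 0; then v_{j-1} := N · v_j for j = 2, …, 2.

Pick v_2 = (0, 1, 0, 0, 0)ᵀ.
Then v_1 = N · v_2 = (1, 2, -2, -2, 2)ᵀ.

Sanity check: (A − (-3)·I) v_1 = (0, 0, 0, 0, 0)ᵀ = 0. ✓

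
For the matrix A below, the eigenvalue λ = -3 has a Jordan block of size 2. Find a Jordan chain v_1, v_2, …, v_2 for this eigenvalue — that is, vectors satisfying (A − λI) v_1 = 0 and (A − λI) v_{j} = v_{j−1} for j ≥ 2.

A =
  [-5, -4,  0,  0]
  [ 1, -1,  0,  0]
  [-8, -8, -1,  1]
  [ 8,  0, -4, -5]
A Jordan chain for λ = -3 of length 2:
v_1 = (-2, 1, -8, 8)ᵀ
v_2 = (1, 0, 0, 0)ᵀ

Let N = A − (-3)·I. We want v_2 with N^2 v_2 = 0 but N^1 v_2 ≠ 0; then v_{j-1} := N · v_j for j = 2, …, 2.

Pick v_2 = (1, 0, 0, 0)ᵀ.
Then v_1 = N · v_2 = (-2, 1, -8, 8)ᵀ.

Sanity check: (A − (-3)·I) v_1 = (0, 0, 0, 0)ᵀ = 0. ✓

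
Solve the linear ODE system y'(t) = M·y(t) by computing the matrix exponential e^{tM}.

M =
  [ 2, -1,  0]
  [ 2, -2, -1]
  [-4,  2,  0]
e^{tM} =
  [t^2 + 2*t + 1, -t, t^2/2]
  [2*t^2 + 2*t, 1 - 2*t, t^2 - t]
  [-2*t^2 - 4*t, 2*t, 1 - t^2]

Strategy: write M = P · J · P⁻¹ where J is a Jordan canonical form, so e^{tM} = P · e^{tJ} · P⁻¹, and e^{tJ} can be computed block-by-block.

M has Jordan form
J =
  [0, 1, 0]
  [0, 0, 1]
  [0, 0, 0]
(up to reordering of blocks).

Per-block formulas:
  For a 3×3 Jordan block J_3(0): exp(t · J_3(0)) = e^(0t)·(I + t·N + (t^2/2)·N^2), where N is the 3×3 nilpotent shift.

After assembling e^{tJ} and conjugating by P, we get:

e^{tM} =
  [t^2 + 2*t + 1, -t, t^2/2]
  [2*t^2 + 2*t, 1 - 2*t, t^2 - t]
  [-2*t^2 - 4*t, 2*t, 1 - t^2]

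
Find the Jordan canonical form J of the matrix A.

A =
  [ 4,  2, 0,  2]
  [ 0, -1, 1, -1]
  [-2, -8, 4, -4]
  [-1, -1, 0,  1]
J_3(2) ⊕ J_1(2)

The characteristic polynomial is
  det(x·I − A) = x^4 - 8*x^3 + 24*x^2 - 32*x + 16 = (x - 2)^4

Eigenvalues and multiplicities (the geometric multiplicity of λ is n − rank(A − λI), which equals the number of Jordan blocks for λ):
  λ = 2: algebraic multiplicity = 4, geometric multiplicity = 2

Determining the block sizes for each eigenvalue:
  λ = 2: with am = 4 and gm = 2, the partition is not yet determined (e.g. several partitions of 4 into 2 parts exist). Let N = A − (2)·I. Computing rank(N^1) = 2, rank(N^2) = 1, rank(N^3) = 0; the number of blocks of size ≥ j is rank(N^{j−1}) − rank(N^j), giving [2, 1, 1]. So we have 1 block(s) of size 3, 1 block(s) of size 1 → block sizes [3, 1]

Assembling the blocks gives a Jordan form
J =
  [2, 1, 0, 0]
  [0, 2, 1, 0]
  [0, 0, 2, 0]
  [0, 0, 0, 2]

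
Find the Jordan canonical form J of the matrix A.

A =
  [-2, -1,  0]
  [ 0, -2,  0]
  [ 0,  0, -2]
J_2(-2) ⊕ J_1(-2)

The characteristic polynomial is
  det(x·I − A) = x^3 + 6*x^2 + 12*x + 8 = (x + 2)^3

Eigenvalues and multiplicities (the geometric multiplicity of λ is n − rank(A − λI), which equals the number of Jordan blocks for λ):
  λ = -2: algebraic multiplicity = 3, geometric multiplicity = 2

Determining the block sizes for each eigenvalue:
  λ = -2: 2 blocks summing to 3 forces exactly one block of size 2 and the rest size 1 → block sizes [2, 1]

Assembling the blocks gives a Jordan form
J =
  [-2,  1,  0]
  [ 0, -2,  0]
  [ 0,  0, -2]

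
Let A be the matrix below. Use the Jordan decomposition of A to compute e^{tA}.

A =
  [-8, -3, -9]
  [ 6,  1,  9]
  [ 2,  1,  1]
e^{tA} =
  [-6*t*exp(-2*t) + exp(-2*t), -3*t*exp(-2*t), -9*t*exp(-2*t)]
  [6*t*exp(-2*t), 3*t*exp(-2*t) + exp(-2*t), 9*t*exp(-2*t)]
  [2*t*exp(-2*t), t*exp(-2*t), 3*t*exp(-2*t) + exp(-2*t)]

Strategy: write A = P · J · P⁻¹ where J is a Jordan canonical form, so e^{tA} = P · e^{tJ} · P⁻¹, and e^{tJ} can be computed block-by-block.

A has Jordan form
J =
  [-2,  1,  0]
  [ 0, -2,  0]
  [ 0,  0, -2]
(up to reordering of blocks).

Per-block formulas:
  For a 2×2 Jordan block J_2(-2): exp(t · J_2(-2)) = e^(-2t)·(I + t·N), where N is the 2×2 nilpotent shift.
  For a 1×1 block at λ = -2: exp(t · [-2]) = [e^(-2t)].

After assembling e^{tJ} and conjugating by P, we get:

e^{tA} =
  [-6*t*exp(-2*t) + exp(-2*t), -3*t*exp(-2*t), -9*t*exp(-2*t)]
  [6*t*exp(-2*t), 3*t*exp(-2*t) + exp(-2*t), 9*t*exp(-2*t)]
  [2*t*exp(-2*t), t*exp(-2*t), 3*t*exp(-2*t) + exp(-2*t)]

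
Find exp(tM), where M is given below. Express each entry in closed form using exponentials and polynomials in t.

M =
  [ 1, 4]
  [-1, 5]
e^{tM} =
  [-2*t*exp(3*t) + exp(3*t), 4*t*exp(3*t)]
  [-t*exp(3*t), 2*t*exp(3*t) + exp(3*t)]

Strategy: write M = P · J · P⁻¹ where J is a Jordan canonical form, so e^{tM} = P · e^{tJ} · P⁻¹, and e^{tJ} can be computed block-by-block.

M has Jordan form
J =
  [3, 1]
  [0, 3]
(up to reordering of blocks).

Per-block formulas:
  For a 2×2 Jordan block J_2(3): exp(t · J_2(3)) = e^(3t)·(I + t·N), where N is the 2×2 nilpotent shift.

After assembling e^{tJ} and conjugating by P, we get:

e^{tM} =
  [-2*t*exp(3*t) + exp(3*t), 4*t*exp(3*t)]
  [-t*exp(3*t), 2*t*exp(3*t) + exp(3*t)]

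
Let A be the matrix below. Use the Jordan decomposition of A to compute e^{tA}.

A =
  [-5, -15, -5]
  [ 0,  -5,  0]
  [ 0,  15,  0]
e^{tA} =
  [exp(-5*t), -3 + 3*exp(-5*t), -1 + exp(-5*t)]
  [0, exp(-5*t), 0]
  [0, 3 - 3*exp(-5*t), 1]

Strategy: write A = P · J · P⁻¹ where J is a Jordan canonical form, so e^{tA} = P · e^{tJ} · P⁻¹, and e^{tJ} can be computed block-by-block.

A has Jordan form
J =
  [-5,  0, 0]
  [ 0, -5, 0]
  [ 0,  0, 0]
(up to reordering of blocks).

Per-block formulas:
  For a 1×1 block at λ = 0: exp(t · [0]) = [e^(0t)].
  For a 1×1 block at λ = -5: exp(t · [-5]) = [e^(-5t)].

After assembling e^{tJ} and conjugating by P, we get:

e^{tA} =
  [exp(-5*t), -3 + 3*exp(-5*t), -1 + exp(-5*t)]
  [0, exp(-5*t), 0]
  [0, 3 - 3*exp(-5*t), 1]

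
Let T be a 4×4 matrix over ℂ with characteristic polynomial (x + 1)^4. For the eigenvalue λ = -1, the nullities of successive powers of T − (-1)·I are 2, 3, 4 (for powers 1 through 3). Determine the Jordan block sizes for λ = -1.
Block sizes for λ = -1: [3, 1]

From the dimensions of kernels of powers, the number of Jordan blocks of size at least j is d_j − d_{j−1} where d_j = dim ker(N^j) (with d_0 = 0). Computing the differences gives [2, 1, 1].
The number of blocks of size exactly k is (#blocks of size ≥ k) − (#blocks of size ≥ k + 1), so the partition is: 1 block(s) of size 1, 1 block(s) of size 3.
In nonincreasing order the block sizes are [3, 1].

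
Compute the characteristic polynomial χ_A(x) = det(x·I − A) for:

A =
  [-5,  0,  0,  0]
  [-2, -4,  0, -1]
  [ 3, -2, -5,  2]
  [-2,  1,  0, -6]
x^4 + 20*x^3 + 150*x^2 + 500*x + 625

Expanding det(x·I − A) (e.g. by cofactor expansion or by noting that A is similar to its Jordan form J, which has the same characteristic polynomial as A) gives
  χ_A(x) = x^4 + 20*x^3 + 150*x^2 + 500*x + 625
which factors as (x + 5)^4. The eigenvalues (with algebraic multiplicities) are λ = -5 with multiplicity 4.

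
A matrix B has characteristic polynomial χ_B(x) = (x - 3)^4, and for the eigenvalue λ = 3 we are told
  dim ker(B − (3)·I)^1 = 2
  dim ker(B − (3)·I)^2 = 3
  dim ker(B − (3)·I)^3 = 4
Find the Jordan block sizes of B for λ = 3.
Block sizes for λ = 3: [3, 1]

From the dimensions of kernels of powers, the number of Jordan blocks of size at least j is d_j − d_{j−1} where d_j = dim ker(N^j) (with d_0 = 0). Computing the differences gives [2, 1, 1].
The number of blocks of size exactly k is (#blocks of size ≥ k) − (#blocks of size ≥ k + 1), so the partition is: 1 block(s) of size 1, 1 block(s) of size 3.
In nonincreasing order the block sizes are [3, 1].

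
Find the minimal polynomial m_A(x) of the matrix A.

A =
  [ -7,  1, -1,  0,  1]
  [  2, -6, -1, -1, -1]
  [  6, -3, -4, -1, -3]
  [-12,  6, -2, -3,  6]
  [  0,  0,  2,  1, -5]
x^3 + 15*x^2 + 75*x + 125

The characteristic polynomial is χ_A(x) = (x + 5)^5, so the eigenvalues are known. The minimal polynomial is
  m_A(x) = Π_λ (x − λ)^{k_λ}
where k_λ is the size of the *largest* Jordan block for λ (equivalently, the smallest k with (A − λI)^k v = 0 for every generalised eigenvector v of λ).

  λ = -5: largest Jordan block has size 3, contributing (x + 5)^3

So m_A(x) = (x + 5)^3 = x^3 + 15*x^2 + 75*x + 125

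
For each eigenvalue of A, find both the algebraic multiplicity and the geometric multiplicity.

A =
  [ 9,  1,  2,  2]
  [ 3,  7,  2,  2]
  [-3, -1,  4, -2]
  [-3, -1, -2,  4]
λ = 6: alg = 4, geom = 3

Step 1 — factor the characteristic polynomial to read off the algebraic multiplicities:
  χ_A(x) = (x - 6)^4

Step 2 — compute geometric multiplicities via the rank-nullity identity g(λ) = n − rank(A − λI):
  rank(A − (6)·I) = 1, so dim ker(A − (6)·I) = n − 1 = 3

Summary:
  λ = 6: algebraic multiplicity = 4, geometric multiplicity = 3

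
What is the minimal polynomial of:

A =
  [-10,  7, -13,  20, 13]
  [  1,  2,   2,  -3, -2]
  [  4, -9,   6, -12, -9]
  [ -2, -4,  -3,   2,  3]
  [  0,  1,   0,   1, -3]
x^5 + 3*x^4 - 18*x^3 - 54*x^2 + 81*x + 243

The characteristic polynomial is χ_A(x) = (x - 3)^2*(x + 3)^3, so the eigenvalues are known. The minimal polynomial is
  m_A(x) = Π_λ (x − λ)^{k_λ}
where k_λ is the size of the *largest* Jordan block for λ (equivalently, the smallest k with (A − λI)^k v = 0 for every generalised eigenvector v of λ).

  λ = -3: largest Jordan block has size 3, contributing (x + 3)^3
  λ = 3: largest Jordan block has size 2, contributing (x − 3)^2

So m_A(x) = (x - 3)^2*(x + 3)^3 = x^5 + 3*x^4 - 18*x^3 - 54*x^2 + 81*x + 243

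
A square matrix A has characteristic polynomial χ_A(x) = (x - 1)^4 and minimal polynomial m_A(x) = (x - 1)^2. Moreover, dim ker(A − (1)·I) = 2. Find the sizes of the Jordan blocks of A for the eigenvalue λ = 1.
Block sizes for λ = 1: [2, 2]

Step 1 — from the characteristic polynomial, algebraic multiplicity of λ = 1 is 4. From dim ker(A − (1)·I) = 2, there are exactly 2 Jordan blocks for λ = 1.
Step 2 — from the minimal polynomial, the factor (x − 1)^2 tells us the largest block for λ = 1 has size 2.
Step 3 — with total size 4, 2 blocks, and largest block 2, the block sizes (in nonincreasing order) are [2, 2].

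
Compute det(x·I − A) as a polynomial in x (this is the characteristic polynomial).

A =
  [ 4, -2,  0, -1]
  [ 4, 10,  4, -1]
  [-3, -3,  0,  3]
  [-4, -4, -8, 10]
x^4 - 24*x^3 + 216*x^2 - 864*x + 1296

Expanding det(x·I − A) (e.g. by cofactor expansion or by noting that A is similar to its Jordan form J, which has the same characteristic polynomial as A) gives
  χ_A(x) = x^4 - 24*x^3 + 216*x^2 - 864*x + 1296
which factors as (x - 6)^4. The eigenvalues (with algebraic multiplicities) are λ = 6 with multiplicity 4.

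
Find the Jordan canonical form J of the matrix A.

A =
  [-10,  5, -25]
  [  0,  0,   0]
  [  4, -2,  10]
J_2(0) ⊕ J_1(0)

The characteristic polynomial is
  det(x·I − A) = x^3

Eigenvalues and multiplicities (the geometric multiplicity of λ is n − rank(A − λI), which equals the number of Jordan blocks for λ):
  λ = 0: algebraic multiplicity = 3, geometric multiplicity = 2

Determining the block sizes for each eigenvalue:
  λ = 0: 2 blocks summing to 3 forces exactly one block of size 2 and the rest size 1 → block sizes [2, 1]

Assembling the blocks gives a Jordan form
J =
  [0, 1, 0]
  [0, 0, 0]
  [0, 0, 0]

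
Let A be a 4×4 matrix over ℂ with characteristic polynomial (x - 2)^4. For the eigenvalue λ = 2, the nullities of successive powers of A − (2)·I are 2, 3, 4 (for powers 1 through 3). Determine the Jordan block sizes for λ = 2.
Block sizes for λ = 2: [3, 1]

From the dimensions of kernels of powers, the number of Jordan blocks of size at least j is d_j − d_{j−1} where d_j = dim ker(N^j) (with d_0 = 0). Computing the differences gives [2, 1, 1].
The number of blocks of size exactly k is (#blocks of size ≥ k) − (#blocks of size ≥ k + 1), so the partition is: 1 block(s) of size 1, 1 block(s) of size 3.
In nonincreasing order the block sizes are [3, 1].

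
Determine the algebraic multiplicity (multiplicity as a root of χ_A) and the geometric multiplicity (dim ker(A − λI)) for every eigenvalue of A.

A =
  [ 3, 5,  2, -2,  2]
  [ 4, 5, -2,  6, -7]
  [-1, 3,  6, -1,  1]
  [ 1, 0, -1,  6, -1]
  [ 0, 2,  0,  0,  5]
λ = 5: alg = 5, geom = 2

Step 1 — factor the characteristic polynomial to read off the algebraic multiplicities:
  χ_A(x) = (x - 5)^5

Step 2 — compute geometric multiplicities via the rank-nullity identity g(λ) = n − rank(A − λI):
  rank(A − (5)·I) = 3, so dim ker(A − (5)·I) = n − 3 = 2

Summary:
  λ = 5: algebraic multiplicity = 5, geometric multiplicity = 2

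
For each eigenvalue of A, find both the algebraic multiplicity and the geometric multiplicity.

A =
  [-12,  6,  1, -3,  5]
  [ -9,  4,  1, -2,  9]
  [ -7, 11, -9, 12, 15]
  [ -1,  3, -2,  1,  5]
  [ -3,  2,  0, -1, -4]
λ = -5: alg = 4, geom = 2; λ = 0: alg = 1, geom = 1

Step 1 — factor the characteristic polynomial to read off the algebraic multiplicities:
  χ_A(x) = x*(x + 5)^4

Step 2 — compute geometric multiplicities via the rank-nullity identity g(λ) = n − rank(A − λI):
  rank(A − (-5)·I) = 3, so dim ker(A − (-5)·I) = n − 3 = 2
  rank(A − (0)·I) = 4, so dim ker(A − (0)·I) = n − 4 = 1

Summary:
  λ = -5: algebraic multiplicity = 4, geometric multiplicity = 2
  λ = 0: algebraic multiplicity = 1, geometric multiplicity = 1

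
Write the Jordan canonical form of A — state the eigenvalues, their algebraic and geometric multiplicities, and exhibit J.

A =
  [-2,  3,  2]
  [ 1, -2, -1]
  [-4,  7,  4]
J_3(0)

The characteristic polynomial is
  det(x·I − A) = x^3

Eigenvalues and multiplicities (the geometric multiplicity of λ is n − rank(A − λI), which equals the number of Jordan blocks for λ):
  λ = 0: algebraic multiplicity = 3, geometric multiplicity = 1

Determining the block sizes for each eigenvalue:
  λ = 0: one block (gm = 1), so the single block has size am = 3 → block sizes [3]

Assembling the blocks gives a Jordan form
J =
  [0, 1, 0]
  [0, 0, 1]
  [0, 0, 0]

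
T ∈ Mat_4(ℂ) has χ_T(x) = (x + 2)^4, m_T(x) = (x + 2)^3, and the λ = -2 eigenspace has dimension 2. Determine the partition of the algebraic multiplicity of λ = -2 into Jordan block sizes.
Block sizes for λ = -2: [3, 1]

Step 1 — from the characteristic polynomial, algebraic multiplicity of λ = -2 is 4. From dim ker(T − (-2)·I) = 2, there are exactly 2 Jordan blocks for λ = -2.
Step 2 — from the minimal polynomial, the factor (x + 2)^3 tells us the largest block for λ = -2 has size 3.
Step 3 — with total size 4, 2 blocks, and largest block 3, the block sizes (in nonincreasing order) are [3, 1].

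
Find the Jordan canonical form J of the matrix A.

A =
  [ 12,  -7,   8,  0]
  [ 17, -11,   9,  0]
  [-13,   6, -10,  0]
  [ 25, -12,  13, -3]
J_3(-3) ⊕ J_1(-3)

The characteristic polynomial is
  det(x·I − A) = x^4 + 12*x^3 + 54*x^2 + 108*x + 81 = (x + 3)^4

Eigenvalues and multiplicities (the geometric multiplicity of λ is n − rank(A − λI), which equals the number of Jordan blocks for λ):
  λ = -3: algebraic multiplicity = 4, geometric multiplicity = 2

Determining the block sizes for each eigenvalue:
  λ = -3: with am = 4 and gm = 2, the partition is not yet determined (e.g. several partitions of 4 into 2 parts exist). Let N = A − (-3)·I. Computing rank(N^1) = 2, rank(N^2) = 1, rank(N^3) = 0; the number of blocks of size ≥ j is rank(N^{j−1}) − rank(N^j), giving [2, 1, 1]. So we have 1 block(s) of size 3, 1 block(s) of size 1 → block sizes [3, 1]

Assembling the blocks gives a Jordan form
J =
  [-3,  1,  0,  0]
  [ 0, -3,  1,  0]
  [ 0,  0, -3,  0]
  [ 0,  0,  0, -3]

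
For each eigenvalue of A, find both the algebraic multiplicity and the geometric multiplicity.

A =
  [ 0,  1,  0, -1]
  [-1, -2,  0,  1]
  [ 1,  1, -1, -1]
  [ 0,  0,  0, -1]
λ = -1: alg = 4, geom = 3

Step 1 — factor the characteristic polynomial to read off the algebraic multiplicities:
  χ_A(x) = (x + 1)^4

Step 2 — compute geometric multiplicities via the rank-nullity identity g(λ) = n − rank(A − λI):
  rank(A − (-1)·I) = 1, so dim ker(A − (-1)·I) = n − 1 = 3

Summary:
  λ = -1: algebraic multiplicity = 4, geometric multiplicity = 3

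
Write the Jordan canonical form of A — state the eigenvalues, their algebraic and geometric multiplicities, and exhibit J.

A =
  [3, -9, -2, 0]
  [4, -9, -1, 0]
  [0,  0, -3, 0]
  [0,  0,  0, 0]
J_3(-3) ⊕ J_1(0)

The characteristic polynomial is
  det(x·I − A) = x^4 + 9*x^3 + 27*x^2 + 27*x = x*(x + 3)^3

Eigenvalues and multiplicities (the geometric multiplicity of λ is n − rank(A − λI), which equals the number of Jordan blocks for λ):
  λ = -3: algebraic multiplicity = 3, geometric multiplicity = 1
  λ = 0: algebraic multiplicity = 1, geometric multiplicity = 1

Determining the block sizes for each eigenvalue:
  λ = -3: one block (gm = 1), so the single block has size am = 3 → block sizes [3]
  λ = 0: one block (gm = 1), so the single block has size am = 1 → block sizes [1]

Assembling the blocks gives a Jordan form
J =
  [-3,  1,  0, 0]
  [ 0, -3,  1, 0]
  [ 0,  0, -3, 0]
  [ 0,  0,  0, 0]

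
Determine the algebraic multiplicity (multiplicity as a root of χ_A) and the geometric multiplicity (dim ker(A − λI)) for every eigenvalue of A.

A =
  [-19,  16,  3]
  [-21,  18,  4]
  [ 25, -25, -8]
λ = -3: alg = 3, geom = 1

Step 1 — factor the characteristic polynomial to read off the algebraic multiplicities:
  χ_A(x) = (x + 3)^3

Step 2 — compute geometric multiplicities via the rank-nullity identity g(λ) = n − rank(A − λI):
  rank(A − (-3)·I) = 2, so dim ker(A − (-3)·I) = n − 2 = 1

Summary:
  λ = -3: algebraic multiplicity = 3, geometric multiplicity = 1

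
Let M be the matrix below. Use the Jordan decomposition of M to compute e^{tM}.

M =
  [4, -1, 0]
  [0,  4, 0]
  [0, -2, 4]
e^{tM} =
  [exp(4*t), -t*exp(4*t), 0]
  [0, exp(4*t), 0]
  [0, -2*t*exp(4*t), exp(4*t)]

Strategy: write M = P · J · P⁻¹ where J is a Jordan canonical form, so e^{tM} = P · e^{tJ} · P⁻¹, and e^{tJ} can be computed block-by-block.

M has Jordan form
J =
  [4, 1, 0]
  [0, 4, 0]
  [0, 0, 4]
(up to reordering of blocks).

Per-block formulas:
  For a 2×2 Jordan block J_2(4): exp(t · J_2(4)) = e^(4t)·(I + t·N), where N is the 2×2 nilpotent shift.
  For a 1×1 block at λ = 4: exp(t · [4]) = [e^(4t)].

After assembling e^{tJ} and conjugating by P, we get:

e^{tM} =
  [exp(4*t), -t*exp(4*t), 0]
  [0, exp(4*t), 0]
  [0, -2*t*exp(4*t), exp(4*t)]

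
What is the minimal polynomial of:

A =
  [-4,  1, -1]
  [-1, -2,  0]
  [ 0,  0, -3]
x^3 + 9*x^2 + 27*x + 27

The characteristic polynomial is χ_A(x) = (x + 3)^3, so the eigenvalues are known. The minimal polynomial is
  m_A(x) = Π_λ (x − λ)^{k_λ}
where k_λ is the size of the *largest* Jordan block for λ (equivalently, the smallest k with (A − λI)^k v = 0 for every generalised eigenvector v of λ).

  λ = -3: largest Jordan block has size 3, contributing (x + 3)^3

So m_A(x) = (x + 3)^3 = x^3 + 9*x^2 + 27*x + 27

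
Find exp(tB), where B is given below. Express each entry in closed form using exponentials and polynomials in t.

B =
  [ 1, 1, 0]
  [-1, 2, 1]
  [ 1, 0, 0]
e^{tB} =
  [-t^2*exp(t)/2 + exp(t), t^2*exp(t)/2 + t*exp(t), t^2*exp(t)/2]
  [-t*exp(t), t*exp(t) + exp(t), t*exp(t)]
  [-t^2*exp(t)/2 + t*exp(t), t^2*exp(t)/2, t^2*exp(t)/2 - t*exp(t) + exp(t)]

Strategy: write B = P · J · P⁻¹ where J is a Jordan canonical form, so e^{tB} = P · e^{tJ} · P⁻¹, and e^{tJ} can be computed block-by-block.

B has Jordan form
J =
  [1, 1, 0]
  [0, 1, 1]
  [0, 0, 1]
(up to reordering of blocks).

Per-block formulas:
  For a 3×3 Jordan block J_3(1): exp(t · J_3(1)) = e^(1t)·(I + t·N + (t^2/2)·N^2), where N is the 3×3 nilpotent shift.

After assembling e^{tJ} and conjugating by P, we get:

e^{tB} =
  [-t^2*exp(t)/2 + exp(t), t^2*exp(t)/2 + t*exp(t), t^2*exp(t)/2]
  [-t*exp(t), t*exp(t) + exp(t), t*exp(t)]
  [-t^2*exp(t)/2 + t*exp(t), t^2*exp(t)/2, t^2*exp(t)/2 - t*exp(t) + exp(t)]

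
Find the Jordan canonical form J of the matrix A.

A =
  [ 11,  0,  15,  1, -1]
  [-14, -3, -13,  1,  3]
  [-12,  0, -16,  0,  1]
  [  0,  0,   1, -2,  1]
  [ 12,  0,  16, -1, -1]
J_1(-5) ⊕ J_1(-3) ⊕ J_3(-1)

The characteristic polynomial is
  det(x·I − A) = x^5 + 11*x^4 + 42*x^3 + 70*x^2 + 53*x + 15 = (x + 1)^3*(x + 3)*(x + 5)

Eigenvalues and multiplicities (the geometric multiplicity of λ is n − rank(A − λI), which equals the number of Jordan blocks for λ):
  λ = -5: algebraic multiplicity = 1, geometric multiplicity = 1
  λ = -3: algebraic multiplicity = 1, geometric multiplicity = 1
  λ = -1: algebraic multiplicity = 3, geometric multiplicity = 1

Determining the block sizes for each eigenvalue:
  λ = -5: one block (gm = 1), so the single block has size am = 1 → block sizes [1]
  λ = -3: one block (gm = 1), so the single block has size am = 1 → block sizes [1]
  λ = -1: one block (gm = 1), so the single block has size am = 3 → block sizes [3]

Assembling the blocks gives a Jordan form
J =
  [-5,  0,  0,  0,  0]
  [ 0, -3,  0,  0,  0]
  [ 0,  0, -1,  1,  0]
  [ 0,  0,  0, -1,  1]
  [ 0,  0,  0,  0, -1]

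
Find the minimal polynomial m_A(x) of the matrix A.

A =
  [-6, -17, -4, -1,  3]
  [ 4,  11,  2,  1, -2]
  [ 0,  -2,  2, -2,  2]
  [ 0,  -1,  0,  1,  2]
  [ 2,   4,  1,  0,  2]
x^3 - 6*x^2 + 12*x - 8

The characteristic polynomial is χ_A(x) = (x - 2)^5, so the eigenvalues are known. The minimal polynomial is
  m_A(x) = Π_λ (x − λ)^{k_λ}
where k_λ is the size of the *largest* Jordan block for λ (equivalently, the smallest k with (A − λI)^k v = 0 for every generalised eigenvector v of λ).

  λ = 2: largest Jordan block has size 3, contributing (x − 2)^3

So m_A(x) = (x - 2)^3 = x^3 - 6*x^2 + 12*x - 8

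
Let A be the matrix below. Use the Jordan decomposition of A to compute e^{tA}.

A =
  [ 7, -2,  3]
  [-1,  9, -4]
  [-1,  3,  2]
e^{tA} =
  [t*exp(6*t) + exp(6*t), t^2*exp(6*t)/2 - 2*t*exp(6*t), -t^2*exp(6*t)/2 + 3*t*exp(6*t)]
  [-t*exp(6*t), -t^2*exp(6*t)/2 + 3*t*exp(6*t) + exp(6*t), t^2*exp(6*t)/2 - 4*t*exp(6*t)]
  [-t*exp(6*t), -t^2*exp(6*t)/2 + 3*t*exp(6*t), t^2*exp(6*t)/2 - 4*t*exp(6*t) + exp(6*t)]

Strategy: write A = P · J · P⁻¹ where J is a Jordan canonical form, so e^{tA} = P · e^{tJ} · P⁻¹, and e^{tJ} can be computed block-by-block.

A has Jordan form
J =
  [6, 1, 0]
  [0, 6, 1]
  [0, 0, 6]
(up to reordering of blocks).

Per-block formulas:
  For a 3×3 Jordan block J_3(6): exp(t · J_3(6)) = e^(6t)·(I + t·N + (t^2/2)·N^2), where N is the 3×3 nilpotent shift.

After assembling e^{tJ} and conjugating by P, we get:

e^{tA} =
  [t*exp(6*t) + exp(6*t), t^2*exp(6*t)/2 - 2*t*exp(6*t), -t^2*exp(6*t)/2 + 3*t*exp(6*t)]
  [-t*exp(6*t), -t^2*exp(6*t)/2 + 3*t*exp(6*t) + exp(6*t), t^2*exp(6*t)/2 - 4*t*exp(6*t)]
  [-t*exp(6*t), -t^2*exp(6*t)/2 + 3*t*exp(6*t), t^2*exp(6*t)/2 - 4*t*exp(6*t) + exp(6*t)]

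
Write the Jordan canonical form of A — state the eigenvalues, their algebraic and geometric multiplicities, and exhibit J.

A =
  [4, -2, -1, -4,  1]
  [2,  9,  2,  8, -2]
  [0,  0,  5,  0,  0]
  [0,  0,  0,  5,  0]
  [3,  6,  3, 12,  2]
J_2(5) ⊕ J_1(5) ⊕ J_1(5) ⊕ J_1(5)

The characteristic polynomial is
  det(x·I − A) = x^5 - 25*x^4 + 250*x^3 - 1250*x^2 + 3125*x - 3125 = (x - 5)^5

Eigenvalues and multiplicities (the geometric multiplicity of λ is n − rank(A − λI), which equals the number of Jordan blocks for λ):
  λ = 5: algebraic multiplicity = 5, geometric multiplicity = 4

Determining the block sizes for each eigenvalue:
  λ = 5: 4 blocks summing to 5 forces exactly one block of size 2 and the rest size 1 → block sizes [2, 1, 1, 1]

Assembling the blocks gives a Jordan form
J =
  [5, 1, 0, 0, 0]
  [0, 5, 0, 0, 0]
  [0, 0, 5, 0, 0]
  [0, 0, 0, 5, 0]
  [0, 0, 0, 0, 5]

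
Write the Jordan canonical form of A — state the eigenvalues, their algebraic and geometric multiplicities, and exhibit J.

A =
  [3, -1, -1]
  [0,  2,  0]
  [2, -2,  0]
J_1(1) ⊕ J_1(2) ⊕ J_1(2)

The characteristic polynomial is
  det(x·I − A) = x^3 - 5*x^2 + 8*x - 4 = (x - 2)^2*(x - 1)

Eigenvalues and multiplicities (the geometric multiplicity of λ is n − rank(A − λI), which equals the number of Jordan blocks for λ):
  λ = 1: algebraic multiplicity = 1, geometric multiplicity = 1
  λ = 2: algebraic multiplicity = 2, geometric multiplicity = 2

Determining the block sizes for each eigenvalue:
  λ = 1: one block (gm = 1), so the single block has size am = 1 → block sizes [1]
  λ = 2: gm = am = 2, so every block has size 1 → block sizes [1, 1]

Assembling the blocks gives a Jordan form
J =
  [1, 0, 0]
  [0, 2, 0]
  [0, 0, 2]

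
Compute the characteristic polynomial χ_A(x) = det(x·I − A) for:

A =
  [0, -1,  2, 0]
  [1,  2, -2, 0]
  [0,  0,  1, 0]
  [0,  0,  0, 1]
x^4 - 4*x^3 + 6*x^2 - 4*x + 1

Expanding det(x·I − A) (e.g. by cofactor expansion or by noting that A is similar to its Jordan form J, which has the same characteristic polynomial as A) gives
  χ_A(x) = x^4 - 4*x^3 + 6*x^2 - 4*x + 1
which factors as (x - 1)^4. The eigenvalues (with algebraic multiplicities) are λ = 1 with multiplicity 4.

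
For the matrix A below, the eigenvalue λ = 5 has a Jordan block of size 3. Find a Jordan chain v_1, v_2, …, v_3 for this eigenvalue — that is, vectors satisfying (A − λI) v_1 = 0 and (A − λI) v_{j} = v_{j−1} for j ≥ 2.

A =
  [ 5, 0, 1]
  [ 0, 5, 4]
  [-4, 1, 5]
A Jordan chain for λ = 5 of length 3:
v_1 = (-4, -16, 0)ᵀ
v_2 = (0, 0, -4)ᵀ
v_3 = (1, 0, 0)ᵀ

Let N = A − (5)·I. We want v_3 with N^3 v_3 = 0 but N^2 v_3 ≠ 0; then v_{j-1} := N · v_j for j = 3, …, 2.

Pick v_3 = (1, 0, 0)ᵀ.
Then v_2 = N · v_3 = (0, 0, -4)ᵀ.
Then v_1 = N · v_2 = (-4, -16, 0)ᵀ.

Sanity check: (A − (5)·I) v_1 = (0, 0, 0)ᵀ = 0. ✓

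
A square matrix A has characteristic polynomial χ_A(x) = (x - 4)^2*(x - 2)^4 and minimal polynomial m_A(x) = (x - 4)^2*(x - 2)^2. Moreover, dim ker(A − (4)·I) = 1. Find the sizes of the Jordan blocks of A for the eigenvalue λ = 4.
Block sizes for λ = 4: [2]

Step 1 — from the characteristic polynomial, algebraic multiplicity of λ = 4 is 2. From dim ker(A − (4)·I) = 1, there are exactly 1 Jordan blocks for λ = 4.
Step 2 — from the minimal polynomial, the factor (x − 4)^2 tells us the largest block for λ = 4 has size 2.
Step 3 — with total size 2, 1 blocks, and largest block 2, the block sizes (in nonincreasing order) are [2].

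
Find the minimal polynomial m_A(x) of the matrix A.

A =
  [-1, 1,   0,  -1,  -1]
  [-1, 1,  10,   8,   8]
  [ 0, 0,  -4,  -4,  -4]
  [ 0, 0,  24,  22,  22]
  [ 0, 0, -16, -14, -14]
x^4 - 4*x^3

The characteristic polynomial is χ_A(x) = x^4*(x - 4), so the eigenvalues are known. The minimal polynomial is
  m_A(x) = Π_λ (x − λ)^{k_λ}
where k_λ is the size of the *largest* Jordan block for λ (equivalently, the smallest k with (A − λI)^k v = 0 for every generalised eigenvector v of λ).

  λ = 0: largest Jordan block has size 3, contributing (x − 0)^3
  λ = 4: largest Jordan block has size 1, contributing (x − 4)

So m_A(x) = x^3*(x - 4) = x^4 - 4*x^3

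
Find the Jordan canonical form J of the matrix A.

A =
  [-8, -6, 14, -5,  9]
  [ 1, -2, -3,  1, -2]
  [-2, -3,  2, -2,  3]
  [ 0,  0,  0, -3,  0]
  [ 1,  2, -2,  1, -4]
J_2(-3) ⊕ J_2(-3) ⊕ J_1(-3)

The characteristic polynomial is
  det(x·I − A) = x^5 + 15*x^4 + 90*x^3 + 270*x^2 + 405*x + 243 = (x + 3)^5

Eigenvalues and multiplicities (the geometric multiplicity of λ is n − rank(A − λI), which equals the number of Jordan blocks for λ):
  λ = -3: algebraic multiplicity = 5, geometric multiplicity = 3

Determining the block sizes for each eigenvalue:
  λ = -3: with am = 5 and gm = 3, the partition is not yet determined (e.g. several partitions of 5 into 3 parts exist). Let N = A − (-3)·I. Computing rank(N^1) = 2, rank(N^2) = 0; the number of blocks of size ≥ j is rank(N^{j−1}) − rank(N^j), giving [3, 2]. So we have 2 block(s) of size 2, 1 block(s) of size 1 → block sizes [2, 2, 1]

Assembling the blocks gives a Jordan form
J =
  [-3,  1,  0,  0,  0]
  [ 0, -3,  0,  0,  0]
  [ 0,  0, -3,  1,  0]
  [ 0,  0,  0, -3,  0]
  [ 0,  0,  0,  0, -3]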